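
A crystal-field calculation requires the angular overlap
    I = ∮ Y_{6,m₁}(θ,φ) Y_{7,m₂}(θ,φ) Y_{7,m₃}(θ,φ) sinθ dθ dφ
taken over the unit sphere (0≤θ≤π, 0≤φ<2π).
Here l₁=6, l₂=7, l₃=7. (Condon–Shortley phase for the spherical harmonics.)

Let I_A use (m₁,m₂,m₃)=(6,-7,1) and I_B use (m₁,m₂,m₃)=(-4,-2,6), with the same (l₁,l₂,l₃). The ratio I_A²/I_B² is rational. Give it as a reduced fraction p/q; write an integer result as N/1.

11/126

Shared (l₁,l₂,l₃)=(6,7,7): N and (l;000)² cancel in I_A²/I_B².
A: Δ = 6!·6!·8!/21! = 1/2444321880; Racah Σ t=0..0: t=0:+1/20901888000 = 1/20901888000; ⇒ 3j(6 7 7; 6 -7 1)² = 11/9690, sgn +1
B: Δ = 6!·6!·8!/21! = 1/2444321880; Racah Σ t=4..5: t=4:+1/174182400 t=5:−1/580608000 = 1/248832000; ⇒ 3j(6 7 7; -4 -2 6)² = 21/1615, sgn -1
I_A²/I_B² = (11/9690)/(21/1615) = 11/126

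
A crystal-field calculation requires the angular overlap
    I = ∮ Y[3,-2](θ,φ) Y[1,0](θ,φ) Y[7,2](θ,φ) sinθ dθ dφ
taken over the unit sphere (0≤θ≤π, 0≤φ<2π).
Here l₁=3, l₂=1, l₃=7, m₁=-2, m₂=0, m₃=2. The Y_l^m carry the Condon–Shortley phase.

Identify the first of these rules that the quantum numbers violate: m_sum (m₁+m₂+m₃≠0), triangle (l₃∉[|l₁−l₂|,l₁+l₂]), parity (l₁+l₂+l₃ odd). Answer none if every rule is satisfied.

triangle

Σmᵢ = 0  ✓
l₃∈[|l₁−l₂|,l₁+l₂]=[2,4], have l₃=7  ✗
Σlᵢ = 11 ⇒ odd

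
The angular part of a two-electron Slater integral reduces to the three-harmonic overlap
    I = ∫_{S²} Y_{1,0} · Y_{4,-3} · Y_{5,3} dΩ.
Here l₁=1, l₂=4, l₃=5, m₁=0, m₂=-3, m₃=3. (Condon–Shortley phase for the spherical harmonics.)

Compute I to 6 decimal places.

-0.196426

Checks pass: Σm=0; 10 even; l₃=5∈[3,5].
(2·1+1)(2·4+1)(2·5+1) = 297
Δ: 0! 2! 8! / 11! → 1/495
sum: t=0:+1/576 = 1/576
3j²(1 4 5; 0 0 0) = Δ·Π!·Σ² = 5/99  (sign -1)
sum: t=0:+1/5040 = 1/5040
3j²(1 4 5; 0 -3 3) = Δ·Π!·Σ² = 16/495  (sign +1)
combine: 4πI² = 297·5/99·16/495 = 16/33
take √, sign -1: I = -0.19642560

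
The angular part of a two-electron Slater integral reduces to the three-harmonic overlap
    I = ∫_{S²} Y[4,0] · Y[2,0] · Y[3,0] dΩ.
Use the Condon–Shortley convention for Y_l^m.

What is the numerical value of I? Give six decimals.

Σlᵢ=9 odd — θ-integrand is odd under cosθ→−cosθ; I=0

0.000000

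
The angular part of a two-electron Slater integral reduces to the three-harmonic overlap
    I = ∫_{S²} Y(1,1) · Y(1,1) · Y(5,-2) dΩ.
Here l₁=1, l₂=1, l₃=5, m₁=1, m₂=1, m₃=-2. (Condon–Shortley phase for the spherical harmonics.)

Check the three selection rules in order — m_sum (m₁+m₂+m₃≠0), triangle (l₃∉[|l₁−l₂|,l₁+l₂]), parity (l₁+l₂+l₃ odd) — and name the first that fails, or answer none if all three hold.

m₁+m₂+m₃ = 1 + 1 − 2 = 0  ✓
triangle: |1−1|=0 ≤ l₃=5 ≤ 1+1=2  ✗
parity: l₁+l₂+l₃ = 7 is odd

triangle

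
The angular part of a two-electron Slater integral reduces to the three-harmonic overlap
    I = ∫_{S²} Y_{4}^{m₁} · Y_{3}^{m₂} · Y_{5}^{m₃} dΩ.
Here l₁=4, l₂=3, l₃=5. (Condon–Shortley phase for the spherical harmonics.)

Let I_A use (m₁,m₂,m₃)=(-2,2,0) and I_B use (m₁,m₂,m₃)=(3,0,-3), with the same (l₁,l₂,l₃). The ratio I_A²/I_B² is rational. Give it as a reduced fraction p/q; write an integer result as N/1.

l's match ⇒ only the (l;m) 3-j factors differ between A and B.
A: triangle coeff Δ(4,3,5) = 1/180180; Σ_t [1,2]: t=1:−1/2880 t=2:+1/576 = 1/720; (3j)²=80/3003 [(4 3 5; -2 2 0)], sign=-1
B: triangle coeff Δ(4,3,5) = 1/180180; Σ_t [0,1]: t=0:+1/1440 t=1:−1/2880 = 1/2880; (3j)²=7/715 [(4 3 5; 3 0 -3)], sign=+1
I_A²/I_B² = (80/3003)/(7/715) = 400/147

400/147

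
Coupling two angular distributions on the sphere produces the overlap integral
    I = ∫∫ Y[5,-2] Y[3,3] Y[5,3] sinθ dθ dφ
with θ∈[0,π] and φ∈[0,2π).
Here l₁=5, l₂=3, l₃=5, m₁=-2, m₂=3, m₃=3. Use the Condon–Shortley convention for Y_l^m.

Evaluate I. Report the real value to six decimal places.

m-sum = -2 + 3 + 3 = 4 ≠ 0 ⇒ I = 0

0.000000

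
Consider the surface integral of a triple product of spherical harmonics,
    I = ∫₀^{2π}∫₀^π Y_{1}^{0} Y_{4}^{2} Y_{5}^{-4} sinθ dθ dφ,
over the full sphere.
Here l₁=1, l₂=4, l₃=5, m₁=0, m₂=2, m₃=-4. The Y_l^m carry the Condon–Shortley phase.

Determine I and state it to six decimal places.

0 + 2 − 4 = -2 ≠ 0: azimuthal integral kills it; I = 0

0.000000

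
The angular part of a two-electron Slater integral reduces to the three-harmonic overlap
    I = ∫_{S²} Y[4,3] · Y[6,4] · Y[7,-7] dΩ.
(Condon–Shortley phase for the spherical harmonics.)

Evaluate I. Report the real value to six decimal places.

l₁+l₂+l₃=17 is odd: 3j(l;000)=0 ⇒ I=0

0.000000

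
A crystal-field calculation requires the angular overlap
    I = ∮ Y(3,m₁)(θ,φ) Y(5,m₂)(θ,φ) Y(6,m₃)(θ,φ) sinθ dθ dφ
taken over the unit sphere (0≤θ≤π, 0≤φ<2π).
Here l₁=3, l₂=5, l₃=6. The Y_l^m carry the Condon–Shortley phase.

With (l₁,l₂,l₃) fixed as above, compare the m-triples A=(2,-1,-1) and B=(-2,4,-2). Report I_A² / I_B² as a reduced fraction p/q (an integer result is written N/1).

Same 3,5,6: normalisation and zero-m 3j drop out of the ratio.
A: Δ: 2! 4! 8! / 15! → 1/675675; sum: t=0:+1/6912 t=1:−1/17280 = 1/11520; 3j²(3 5 6; 2 -1 -1) = Δ·Π!·Σ² = 2/143  (sign -1)
B: Δ: 2! 4! 8! / 15! → 1/675675; sum: t=1:−1/967680 t=2:+1/60480 = 1/64512; 3j²(3 5 6; -2 4 -2) = Δ·Π!·Σ² = 15/1001  (sign +1)
I_A²/I_B² = (2/143)/(15/1001) = 14/15

14/15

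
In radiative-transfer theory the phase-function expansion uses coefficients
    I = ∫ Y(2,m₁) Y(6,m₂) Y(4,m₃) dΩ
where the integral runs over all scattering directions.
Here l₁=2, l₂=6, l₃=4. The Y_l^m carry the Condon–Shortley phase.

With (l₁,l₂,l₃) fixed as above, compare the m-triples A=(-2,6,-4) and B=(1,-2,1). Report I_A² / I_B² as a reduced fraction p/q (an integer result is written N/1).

495/224

l's match ⇒ only the (l;m) 3-j factors differ between A and B.
A: triangle coeff Δ(2,6,4) = 1/6435; Σ_t [4,4]: t=4:+1/967680 = 1/967680; (3j)²=1/13 [(2 6 4; -2 6 -4)], sign=+1
B: triangle coeff Δ(2,6,4) = 1/6435; Σ_t [1,1]: t=1:−1/4320 = -1/4320; (3j)²=224/6435 [(2 6 4; 1 -2 1)], sign=+1
I_A²/I_B² = (1/13)/(224/6435) = 495/224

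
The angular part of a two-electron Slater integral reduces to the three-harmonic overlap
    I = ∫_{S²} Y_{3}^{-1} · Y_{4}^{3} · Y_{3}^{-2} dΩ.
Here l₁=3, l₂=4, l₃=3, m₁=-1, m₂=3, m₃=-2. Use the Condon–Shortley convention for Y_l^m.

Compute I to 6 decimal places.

m-sum 0 ✓  L=10 even ✓  1≤3≤7 ✓
Π(2lᵢ+1) = 7×9×7 = 441
triangle coeff Δ(3,4,3) = 1/34650
Σ_t [1,3]: t=1:−1/72 t=2:+1/16 t=3:−1/72 = 5/144
(3j)²=2/77 [(3 4 3; 0 0 0)], sign=-1
Σ_t [3,4]: t=3:−1/144 t=4:+1/288 = -1/288
(3j)²=1/99 [(3 4 3; -1 3 -2)], sign=+1
⇒ 4πI² = 14/121
I = (-1)√(14/121/(4π)) = -0.09595473

-0.095955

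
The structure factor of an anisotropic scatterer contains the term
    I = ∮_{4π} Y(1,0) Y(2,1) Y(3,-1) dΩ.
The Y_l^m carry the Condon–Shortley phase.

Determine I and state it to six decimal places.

-0.233597

m-sum 0 ✓  L=6 even ✓  1≤3≤3 ✓
Π(2lᵢ+1) = 3×5×7 = 105
triangle coeff Δ(1,2,3) = 1/105
Σ_t [0,0]: t=0:+1/4 = 1/4
(3j)²=3/35 [(1 2 3; 0 0 0)], sign=-1
Σ_t [0,0]: t=0:+1/6 = 1/6
(3j)²=8/105 [(1 2 3; 0 1 -1)], sign=+1
⇒ 4πI² = 24/35
I = (-1)√(24/35/(4π)) = -0.23359668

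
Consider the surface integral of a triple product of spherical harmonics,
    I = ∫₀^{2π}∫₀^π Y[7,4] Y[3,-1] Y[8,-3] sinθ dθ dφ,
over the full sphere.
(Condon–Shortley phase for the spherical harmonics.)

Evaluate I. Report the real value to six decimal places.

Rules hold: Σm=0, L=18 even, 4≤8≤10.
N = 15·7·17 = 1785
Δ = 2!·12!·4!/19! = 1/5290740
Racah Σ t=0..2: t=0:+1/7257600 t=1:−1/2073600 t=2:+1/7257600 = -1/4838400
⇒ 3j(7 3 8; 0 0 0)² = 252/20995, sgn -1
Racah Σ t=0..2: t=0:+1/17418240 t=1:−1/43545600 t=2:+1/1916006400 = 67/1916006400
⇒ 3j(7 3 8; 4 -1 -3)² = 4489/352716, sgn -1
4πI² = N·(3j₀)²·(3jₘ)² = 282807/1037153
I = +1·√(0.272676/4π) = 0.14730542

0.147305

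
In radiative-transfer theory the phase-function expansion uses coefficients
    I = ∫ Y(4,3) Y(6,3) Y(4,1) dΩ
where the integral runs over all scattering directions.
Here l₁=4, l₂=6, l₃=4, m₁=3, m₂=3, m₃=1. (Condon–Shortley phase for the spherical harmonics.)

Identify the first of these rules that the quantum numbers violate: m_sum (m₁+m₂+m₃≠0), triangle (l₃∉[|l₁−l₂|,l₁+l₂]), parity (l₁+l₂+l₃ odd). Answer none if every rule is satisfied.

m_sum

azimuthal sum: 3 + 3 + 1 = 7  ✗
2 ≤ 4 ≤ 10 (triangle on l)
L = 4 + 6 + 4 = 14 (even)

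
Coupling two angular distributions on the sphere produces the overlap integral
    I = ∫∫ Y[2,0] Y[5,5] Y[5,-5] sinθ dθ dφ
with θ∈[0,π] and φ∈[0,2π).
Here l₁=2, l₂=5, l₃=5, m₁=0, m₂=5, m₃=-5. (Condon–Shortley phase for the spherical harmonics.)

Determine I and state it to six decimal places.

0.242609

Rules hold: Σm=0, L=12 even, 3≤5≤7.
N = 5·11·11 = 605
Δ = 2!·2!·8!/13! = 1/38610
Racah Σ t=0..2: t=0:+1/2880 t=1:−1/576 t=2:+1/2880 = -1/960
⇒ 3j(2 5 5; 0 0 0)² = 10/429, sgn +1
Racah Σ t=2..2: t=2:+1/161280 = 1/161280
⇒ 3j(2 5 5; 0 5 -5)² = 15/286, sgn +1
4πI² = N·(3j₀)²·(3jₘ)² = 125/169
I = +1·√(0.739645/4π) = 0.24260890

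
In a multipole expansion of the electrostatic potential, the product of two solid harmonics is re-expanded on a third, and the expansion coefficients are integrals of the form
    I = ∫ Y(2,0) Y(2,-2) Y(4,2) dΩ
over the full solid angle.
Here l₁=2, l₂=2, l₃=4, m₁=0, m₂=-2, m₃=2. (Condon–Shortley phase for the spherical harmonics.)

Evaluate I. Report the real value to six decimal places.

Checks pass: Σm=0; 8 even; l₃=4∈[0,4].
(2·2+1)(2·2+1)(2·4+1) = 225
Δ: 0! 4! 4! / 9! → 1/630
sum: t=0:+1/16 = 1/16
3j²(2 2 4; 0 0 0) = Δ·Π!·Σ² = 2/35  (sign +1)
sum: t=0:+1/96 = 1/96
3j²(2 2 4; 0 -2 2) = Δ·Π!·Σ² = 1/42  (sign +1)
combine: 4πI² = 225·2/35·1/42 = 15/49
take √, sign +1: I = 0.15607835

0.156078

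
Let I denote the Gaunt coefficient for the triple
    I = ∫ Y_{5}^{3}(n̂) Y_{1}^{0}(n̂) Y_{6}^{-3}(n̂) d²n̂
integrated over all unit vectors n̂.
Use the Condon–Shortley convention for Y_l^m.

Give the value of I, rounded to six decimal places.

Rules hold: Σm=0, L=12 even, 4≤6≤6.
N = 11·3·13 = 429
Δ = 0!·10!·2!/13! = 1/858
Racah Σ t=0..0: t=0:+1/14400 = 1/14400
⇒ 3j(5 1 6; 0 0 0)² = 6/143, sgn +1
Racah Σ t=0..0: t=0:+1/80640 = 1/80640
⇒ 3j(5 1 6; 3 0 -3)² = 9/286, sgn -1
4πI² = N·(3j₀)²·(3jₘ)² = 81/143
I = -1·√(0.566434/4π) = -0.21230956

-0.212310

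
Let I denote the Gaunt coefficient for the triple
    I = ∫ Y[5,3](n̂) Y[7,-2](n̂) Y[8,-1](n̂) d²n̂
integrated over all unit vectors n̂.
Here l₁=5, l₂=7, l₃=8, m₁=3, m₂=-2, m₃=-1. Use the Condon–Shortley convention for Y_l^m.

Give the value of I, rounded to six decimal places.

Checks pass: Σm=0; 20 even; l₃=8∈[2,12].
(2·5+1)(2·7+1)(2·8+1) = 2805
Δ: 4! 6! 10! / 21! → 1/814773960
sum: t=0:+1/87091200 t=1:−1/4976640 t=2:+1/2073600 t=3:−1/4976640 t=4:+1/87091200 = 1/9676800
3j²(5 7 8; 0 0 0) = Δ·Π!·Σ² = 360/46189  (sign +1)
sum: t=0:+1/16588800 t=1:−1/12441600 t=2:+1/87091200 = -1/116121600
3j²(5 7 8; 3 -2 -1) = Δ·Π!·Σ² = 27/46189  (sign +1)
combine: 4πI² = 2805·360/46189·27/46189 = 145800/11408683
take √, sign +1: I = 0.03189011

0.031890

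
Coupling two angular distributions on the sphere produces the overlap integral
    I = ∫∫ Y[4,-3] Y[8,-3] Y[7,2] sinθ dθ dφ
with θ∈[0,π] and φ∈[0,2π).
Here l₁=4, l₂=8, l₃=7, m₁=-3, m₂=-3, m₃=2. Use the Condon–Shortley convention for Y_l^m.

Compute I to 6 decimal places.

Σmᵢ = -4 ≠ 0, so the φ-integral vanishes; I = 0

0.000000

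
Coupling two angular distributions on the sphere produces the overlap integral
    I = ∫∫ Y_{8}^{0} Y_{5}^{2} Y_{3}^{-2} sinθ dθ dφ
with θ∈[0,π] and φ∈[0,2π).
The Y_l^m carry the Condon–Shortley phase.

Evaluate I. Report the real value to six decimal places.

Rules hold: Σm=0, L=16 even, 3≤3≤13.
N = 17·11·7 = 1309
Δ = 10!·6!·0!/17! = 1/136136
Racah Σ t=5..5: t=5:−1/518400 = -1/518400
⇒ 3j(8 5 3; 0 0 0)² = 56/2431, sgn +1
Racah Σ t=7..7: t=7:−1/3628800 = -1/3628800
⇒ 3j(8 5 3; 0 2 -2)² = 8/2431, sgn +1
4πI² = N·(3j₀)²·(3jₘ)² = 3136/31603
I = +1·√(0.0992311/4π) = 0.08886258

0.088863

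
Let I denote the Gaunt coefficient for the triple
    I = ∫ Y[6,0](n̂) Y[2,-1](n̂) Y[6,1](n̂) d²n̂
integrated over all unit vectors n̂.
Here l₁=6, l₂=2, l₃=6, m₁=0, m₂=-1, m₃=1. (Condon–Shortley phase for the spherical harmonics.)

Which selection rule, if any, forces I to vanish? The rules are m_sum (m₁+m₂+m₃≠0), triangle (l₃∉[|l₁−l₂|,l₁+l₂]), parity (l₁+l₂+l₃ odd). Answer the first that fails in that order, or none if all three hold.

none

m₁+m₂+m₃ = 0 − 1 + 1 = 0  ✓
triangle: |6−2|=4 ≤ l₃=6 ≤ 6+2=8  ✓
parity: l₁+l₂+l₃ = 14 is even  ✓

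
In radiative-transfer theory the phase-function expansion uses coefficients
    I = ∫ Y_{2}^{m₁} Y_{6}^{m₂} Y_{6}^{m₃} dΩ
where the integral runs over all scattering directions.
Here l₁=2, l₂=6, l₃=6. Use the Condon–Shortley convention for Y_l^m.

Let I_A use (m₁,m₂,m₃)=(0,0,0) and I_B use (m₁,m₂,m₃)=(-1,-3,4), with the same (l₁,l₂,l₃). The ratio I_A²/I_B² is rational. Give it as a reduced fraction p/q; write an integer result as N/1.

4/5

l's match ⇒ only the (l;m) 3-j factors differ between A and B.
A: triangle coeff Δ(2,6,6) = 1/90090; Σ_t [0,2]: t=0:+1/69120 t=1:−1/14400 t=2:+1/69120 = -7/172800; (3j)²=14/715 [(2 6 6; 0 0 0)], sign=-1
B: triangle coeff Δ(2,6,6) = 1/90090; Σ_t [1,2]: t=1:−1/161280 t=2:+1/725760 = -1/207360; (3j)²=7/286 [(2 6 6; -1 -3 4)], sign=-1
I_A²/I_B² = (14/715)/(7/286) = 4/5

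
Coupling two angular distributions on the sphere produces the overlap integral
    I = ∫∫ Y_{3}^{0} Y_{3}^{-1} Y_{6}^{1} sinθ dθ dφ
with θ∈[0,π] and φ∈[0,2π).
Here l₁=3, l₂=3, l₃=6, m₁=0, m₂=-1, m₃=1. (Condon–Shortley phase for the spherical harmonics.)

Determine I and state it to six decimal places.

-0.221775

Checks pass: Σm=0; 12 even; l₃=6∈[0,6].
(2·3+1)(2·3+1)(2·6+1) = 637
Δ: 0! 6! 6! / 13! → 1/12012
sum: t=0:+1/1296 = 1/1296
3j²(3 3 6; 0 0 0) = Δ·Π!·Σ² = 100/3003  (sign +1)
sum: t=0:+1/1728 = 1/1728
3j²(3 3 6; 0 -1 1) = Δ·Π!·Σ² = 25/858  (sign -1)
combine: 4πI² = 637·100/3003·25/858 = 8750/14157
take √, sign -1: I = -0.22177545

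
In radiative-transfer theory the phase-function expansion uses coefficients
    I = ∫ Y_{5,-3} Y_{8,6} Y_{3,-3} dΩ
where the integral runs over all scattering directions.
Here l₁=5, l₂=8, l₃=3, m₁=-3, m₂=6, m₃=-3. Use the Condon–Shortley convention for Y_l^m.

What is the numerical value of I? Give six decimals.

0.230069

m-sum 0 ✓  L=16 even ✓  3≤3≤13 ✓
Π(2lᵢ+1) = 11×17×7 = 1309
triangle coeff Δ(5,8,3) = 1/136136
Σ_t [5,5]: t=5:−1/518400 = -1/518400
(3j)²=56/2431 [(5 8 3; 0 0 0)], sign=+1
Σ_t [8,8]: t=8:+1/58060800 = 1/58060800
(3j)²=3/136 [(5 8 3; -3 6 -3)], sign=+1
⇒ 4πI² = 147/221
I = (+1)√(147/221/(4π)) = 0.23006873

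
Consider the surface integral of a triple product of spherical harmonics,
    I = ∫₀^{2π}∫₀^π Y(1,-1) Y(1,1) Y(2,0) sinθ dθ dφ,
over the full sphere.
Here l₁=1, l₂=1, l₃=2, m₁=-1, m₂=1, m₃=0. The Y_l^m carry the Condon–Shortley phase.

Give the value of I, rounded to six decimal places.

0.126157

m-sum 0 ✓  L=4 even ✓  0≤2≤2 ✓
Π(2lᵢ+1) = 3×3×5 = 45
triangle coeff Δ(1,1,2) = 1/30
Σ_t [0,0]: t=0:+1/1 = 1/1
(3j)²=2/15 [(1 1 2; 0 0 0)], sign=+1
Σ_t [0,0]: t=0:+1/4 = 1/4
(3j)²=1/30 [(1 1 2; -1 1 0)], sign=+1
⇒ 4πI² = 1/5
I = (+1)√(1/5/(4π)) = 0.12615663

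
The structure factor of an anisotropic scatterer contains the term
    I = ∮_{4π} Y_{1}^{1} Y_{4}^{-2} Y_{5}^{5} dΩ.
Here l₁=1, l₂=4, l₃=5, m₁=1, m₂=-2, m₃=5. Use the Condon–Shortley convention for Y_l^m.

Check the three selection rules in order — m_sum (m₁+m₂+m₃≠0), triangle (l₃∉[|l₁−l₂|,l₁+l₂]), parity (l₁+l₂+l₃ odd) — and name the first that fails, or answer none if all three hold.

m_sum

m₁+m₂+m₃ = 1 − 2 + 5 = 4  ✗
triangle: |1−4|=3 ≤ l₃=5 ≤ 1+4=5
parity: l₁+l₂+l₃ = 10 is even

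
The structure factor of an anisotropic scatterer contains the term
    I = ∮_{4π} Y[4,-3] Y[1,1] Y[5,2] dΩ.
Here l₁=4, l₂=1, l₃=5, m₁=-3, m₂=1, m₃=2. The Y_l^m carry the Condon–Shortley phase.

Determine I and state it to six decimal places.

0.085055

m-sum 0 ✓  L=10 even ✓  3≤5≤5 ✓
Π(2lᵢ+1) = 9×3×11 = 297
triangle coeff Δ(4,1,5) = 1/495
Σ_t [0,0]: t=0:+1/576 = 1/576
(3j)²=5/99 [(4 1 5; 0 0 0)], sign=-1
Σ_t [0,0]: t=0:+1/10080 = 1/10080
(3j)²=1/165 [(4 1 5; -3 1 2)], sign=-1
⇒ 4πI² = 1/11
I = (+1)√(1/11/(4π)) = 0.08505478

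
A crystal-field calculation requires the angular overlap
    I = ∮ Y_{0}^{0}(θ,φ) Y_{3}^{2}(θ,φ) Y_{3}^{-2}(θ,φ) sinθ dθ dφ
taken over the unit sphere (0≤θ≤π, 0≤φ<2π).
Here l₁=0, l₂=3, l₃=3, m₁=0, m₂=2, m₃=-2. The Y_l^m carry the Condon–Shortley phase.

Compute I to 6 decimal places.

0.282095

Checks pass: Σm=0; 6 even; l₃=3∈[3,3].
(2·0+1)(2·3+1)(2·3+1) = 49
Δ: 0! 0! 6! / 7! → 1/7
sum: t=0:+1/36 = 1/36
3j²(0 3 3; 0 0 0) = Δ·Π!·Σ² = 1/7  (sign -1)
sum: t=0:+1/120 = 1/120
3j²(0 3 3; 0 2 -2) = Δ·Π!·Σ² = 1/7  (sign -1)
combine: 4πI² = 49·1/7·1/7 = 1/1
take √, sign +1: I = 0.28209479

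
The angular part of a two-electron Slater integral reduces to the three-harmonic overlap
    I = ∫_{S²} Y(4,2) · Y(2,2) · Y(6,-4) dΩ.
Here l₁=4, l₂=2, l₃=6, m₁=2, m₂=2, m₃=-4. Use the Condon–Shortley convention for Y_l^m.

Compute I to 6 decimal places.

m-sum 0 ✓  L=12 even ✓  2≤6≤6 ✓
Π(2lᵢ+1) = 9×5×13 = 585
triangle coeff Δ(4,2,6) = 1/6435
Σ_t [0,0]: t=0:+1/2304 = 1/2304
(3j)²=5/143 [(4 2 6; 0 0 0)], sign=+1
Σ_t [0,0]: t=0:+1/34560 = 1/34560
(3j)²=14/429 [(4 2 6; 2 2 -4)], sign=+1
⇒ 4πI² = 1050/1573
I = (+1)√(1050/1573/(4π)) = 0.23047581

0.230476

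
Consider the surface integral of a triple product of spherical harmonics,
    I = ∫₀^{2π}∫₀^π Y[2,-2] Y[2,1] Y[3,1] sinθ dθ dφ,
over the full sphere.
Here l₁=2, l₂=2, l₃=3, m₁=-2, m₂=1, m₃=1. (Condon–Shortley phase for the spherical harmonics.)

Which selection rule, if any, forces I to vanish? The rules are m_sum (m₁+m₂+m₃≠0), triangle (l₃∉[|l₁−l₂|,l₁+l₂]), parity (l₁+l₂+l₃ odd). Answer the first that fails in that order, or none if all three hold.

parity

m₁+m₂+m₃ = -2 + 1 + 1 = 0  ✓
triangle: |2−2|=0 ≤ l₃=3 ≤ 2+2=4  ✓
parity: l₁+l₂+l₃ = 7 is odd  ✗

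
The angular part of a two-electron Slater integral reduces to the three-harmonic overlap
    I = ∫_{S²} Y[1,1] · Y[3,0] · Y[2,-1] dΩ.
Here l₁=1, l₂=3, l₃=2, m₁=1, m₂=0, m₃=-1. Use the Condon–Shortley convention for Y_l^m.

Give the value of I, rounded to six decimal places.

0.143048

Rules hold: Σm=0, L=6 even, 2≤2≤4.
N = 3·7·5 = 105
Δ = 2!·0!·4!/7! = 1/105
Racah Σ t=1..1: t=1:−1/4 = -1/4
⇒ 3j(1 3 2; 0 0 0)² = 3/35, sgn -1
Racah Σ t=0..0: t=0:+1/12 = 1/12
⇒ 3j(1 3 2; 1 0 -1)² = 1/35, sgn -1
4πI² = N·(3j₀)²·(3jₘ)² = 9/35
I = +1·√(0.257143/4π) = 0.14304817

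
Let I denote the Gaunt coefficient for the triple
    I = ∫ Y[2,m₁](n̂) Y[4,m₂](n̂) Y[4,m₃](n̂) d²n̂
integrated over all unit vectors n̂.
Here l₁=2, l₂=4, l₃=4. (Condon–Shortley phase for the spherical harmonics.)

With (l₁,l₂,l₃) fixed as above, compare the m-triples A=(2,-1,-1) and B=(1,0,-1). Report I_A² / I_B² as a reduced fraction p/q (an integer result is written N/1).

20/1

Shared (l₁,l₂,l₃)=(2,4,4): N and (l;000)² cancel in I_A²/I_B².
A: Δ = 2!·2!·6!/11! = 1/13860; Racah Σ t=0..0: t=0:+1/144 = 1/144; ⇒ 3j(2 4 4; 2 -1 -1)² = 10/231, sgn -1
B: Δ = 2!·2!·6!/11! = 1/13860; Racah Σ t=0..1: t=0:+1/96 t=1:−1/72 = -1/288; ⇒ 3j(2 4 4; 1 0 -1)² = 1/462, sgn +1
I_A²/I_B² = (10/231)/(1/462) = 20/1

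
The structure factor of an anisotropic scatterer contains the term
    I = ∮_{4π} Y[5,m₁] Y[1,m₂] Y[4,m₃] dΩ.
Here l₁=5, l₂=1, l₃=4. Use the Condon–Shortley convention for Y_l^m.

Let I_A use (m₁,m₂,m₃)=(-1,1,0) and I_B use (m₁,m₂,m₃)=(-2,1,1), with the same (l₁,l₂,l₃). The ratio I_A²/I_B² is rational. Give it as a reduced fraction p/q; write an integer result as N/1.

5/7

Same 5,1,4: normalisation and zero-m 3j drop out of the ratio.
A: Δ: 2! 8! 0! / 11! → 1/495; sum: t=2:+1/1152 = 1/1152; 3j²(5 1 4; -1 1 0) = Δ·Π!·Σ² = 1/33  (sign +1)
B: Δ: 2! 8! 0! / 11! → 1/495; sum: t=2:+1/1440 = 1/1440; 3j²(5 1 4; -2 1 1) = Δ·Π!·Σ² = 7/165  (sign -1)
I_A²/I_B² = (1/33)/(7/165) = 5/7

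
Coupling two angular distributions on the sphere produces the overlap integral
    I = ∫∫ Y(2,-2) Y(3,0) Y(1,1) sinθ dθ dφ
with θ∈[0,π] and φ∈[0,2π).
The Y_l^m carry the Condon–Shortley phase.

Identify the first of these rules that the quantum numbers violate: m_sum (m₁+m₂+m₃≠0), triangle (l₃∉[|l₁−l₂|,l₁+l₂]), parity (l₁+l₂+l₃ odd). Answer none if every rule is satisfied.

m_sum

azimuthal sum: -2 + 0 + 1 = -1  ✗
1 ≤ 1 ≤ 5 (triangle on l)
L = 2 + 3 + 1 = 6 (even)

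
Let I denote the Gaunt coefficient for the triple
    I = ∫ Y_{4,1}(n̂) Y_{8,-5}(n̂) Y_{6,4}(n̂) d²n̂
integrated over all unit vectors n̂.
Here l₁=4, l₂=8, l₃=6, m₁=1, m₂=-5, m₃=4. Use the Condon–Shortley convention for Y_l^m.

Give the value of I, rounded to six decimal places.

-0.007283

Checks pass: Σm=0; 18 even; l₃=6∈[4,12].
(2·4+1)(2·8+1)(2·6+1) = 1989
Δ: 6! 2! 10! / 19! → 1/23279256
sum: t=2:+1/1658880 t=3:−1/518400 t=4:+1/1658880 = -1/1382400
3j²(4 8 6; 0 0 0) = Δ·Π!·Σ² = 504/46189  (sign -1)
sum: t=1:−1/19353600 t=2:+1/17418240 t=3:−1/261273600 = 1/522547200
3j²(4 8 6; 1 -5 4) = Δ·Π!·Σ² = 5/162792  (sign +1)
combine: 4πI² = 1989·504/46189·5/162792 = 45/67507
take √, sign -1: I = -0.00728328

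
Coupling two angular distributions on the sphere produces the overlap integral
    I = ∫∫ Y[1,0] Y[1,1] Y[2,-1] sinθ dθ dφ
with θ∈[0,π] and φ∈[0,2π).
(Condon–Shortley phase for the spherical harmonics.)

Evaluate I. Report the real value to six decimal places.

-0.218510

Rules hold: Σm=0, L=4 even, 0≤2≤2.
N = 3·3·5 = 45
Δ = 0!·2!·2!/5! = 1/30
Racah Σ t=0..0: t=0:+1/1 = 1/1
⇒ 3j(1 1 2; 0 0 0)² = 2/15, sgn +1
Racah Σ t=0..0: t=0:+1/2 = 1/2
⇒ 3j(1 1 2; 0 1 -1)² = 1/10, sgn -1
4πI² = N·(3j₀)²·(3jₘ)² = 3/5
I = -1·√(0.6/4π) = -0.21850969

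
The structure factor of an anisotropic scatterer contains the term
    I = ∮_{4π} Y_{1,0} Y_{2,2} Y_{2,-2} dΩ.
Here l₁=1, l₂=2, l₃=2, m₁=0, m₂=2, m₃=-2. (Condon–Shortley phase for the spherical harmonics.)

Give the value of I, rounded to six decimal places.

0.000000

l₁+l₂+l₃=5 is odd: 3j(l;000)=0 ⇒ I=0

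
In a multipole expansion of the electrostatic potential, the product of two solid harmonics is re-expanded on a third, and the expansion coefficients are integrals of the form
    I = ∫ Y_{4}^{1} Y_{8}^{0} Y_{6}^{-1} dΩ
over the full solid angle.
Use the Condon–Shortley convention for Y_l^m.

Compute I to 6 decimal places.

0.023683

Rules hold: Σm=0, L=18 even, 4≤6≤12.
N = 9·17·13 = 1989
Δ = 6!·2!·10!/19! = 1/23279256
Racah Σ t=2..4: t=2:+1/1658880 t=3:−1/518400 t=4:+1/1658880 = -1/1382400
⇒ 3j(4 8 6; 0 0 0)² = 504/46189, sgn -1
Racah Σ t=1..3: t=1:−1/7257600 t=2:+1/829440 t=3:−1/1036800 = 1/9676800
⇒ 3j(4 8 6; 1 0 -1)² = 15/46189, sgn -1
4πI² = N·(3j₀)²·(3jₘ)² = 68040/9653501
I = +1·√(0.00704822/4π) = 0.02368290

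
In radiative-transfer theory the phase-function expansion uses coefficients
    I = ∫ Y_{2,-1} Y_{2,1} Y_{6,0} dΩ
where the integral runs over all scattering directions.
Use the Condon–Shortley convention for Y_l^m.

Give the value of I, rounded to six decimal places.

triangle: need 0≤l₃≤4, have 6; I=0

0.000000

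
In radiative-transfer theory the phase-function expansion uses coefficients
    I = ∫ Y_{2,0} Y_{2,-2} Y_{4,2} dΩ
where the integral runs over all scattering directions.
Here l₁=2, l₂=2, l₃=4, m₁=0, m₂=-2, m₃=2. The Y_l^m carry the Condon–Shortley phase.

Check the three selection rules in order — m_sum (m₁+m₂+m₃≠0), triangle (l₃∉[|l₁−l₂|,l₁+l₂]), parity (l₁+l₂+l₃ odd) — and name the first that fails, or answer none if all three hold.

Σmᵢ = 0  ✓
l₃∈[|l₁−l₂|,l₁+l₂]=[0,4], have l₃=4  ✓
Σlᵢ = 8 ⇒ even  ✓

none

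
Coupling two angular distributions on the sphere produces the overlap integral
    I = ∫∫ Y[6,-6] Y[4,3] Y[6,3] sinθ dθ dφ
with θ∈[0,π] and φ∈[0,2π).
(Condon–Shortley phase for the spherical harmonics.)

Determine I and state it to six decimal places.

Checks pass: Σm=0; 16 even; l₃=6∈[2,10].
(2·6+1)(2·4+1)(2·6+1) = 1521
Δ: 4! 8! 4! / 17! → 1/15315300
sum: t=0:+1/829440 t=1:−1/25920 t=2:+1/9216 t=3:−1/25920 t=4:+1/829440 = 7/207360
3j²(6 4 6; 0 0 0) = Δ·Π!·Σ² = 28/2431  (sign +1)
sum: t=4:+1/5806080 = 1/5806080
3j²(6 4 6; -6 3 3) = Δ·Π!·Σ² = 9/884  (sign -1)
combine: 4πI² = 1521·28/2431·9/884 = 567/3179
take √, sign -1: I = -0.11913554

-0.119136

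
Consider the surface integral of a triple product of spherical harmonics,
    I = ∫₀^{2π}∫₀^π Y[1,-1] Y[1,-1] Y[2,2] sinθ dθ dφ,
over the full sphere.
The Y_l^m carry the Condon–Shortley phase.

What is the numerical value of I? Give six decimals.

0.309019

m-sum 0 ✓  L=4 even ✓  0≤2≤2 ✓
Π(2lᵢ+1) = 3×3×5 = 45
triangle coeff Δ(1,1,2) = 1/30
Σ_t [0,0]: t=0:+1/1 = 1/1
(3j)²=2/15 [(1 1 2; 0 0 0)], sign=+1
Σ_t [0,0]: t=0:+1/4 = 1/4
(3j)²=1/5 [(1 1 2; -1 -1 2)], sign=+1
⇒ 4πI² = 6/5
I = (+1)√(6/5/(4π)) = 0.30901936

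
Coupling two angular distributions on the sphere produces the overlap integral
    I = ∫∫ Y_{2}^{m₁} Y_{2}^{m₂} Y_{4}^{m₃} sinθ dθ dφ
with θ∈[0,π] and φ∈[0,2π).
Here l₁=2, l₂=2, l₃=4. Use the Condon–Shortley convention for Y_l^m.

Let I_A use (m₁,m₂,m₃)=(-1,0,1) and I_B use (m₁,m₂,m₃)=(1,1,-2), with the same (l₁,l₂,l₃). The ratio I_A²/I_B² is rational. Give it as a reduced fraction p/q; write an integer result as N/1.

Shared (l₁,l₂,l₃)=(2,2,4): N and (l;000)² cancel in I_A²/I_B².
A: Δ = 0!·4!·4!/9! = 1/630; Racah Σ t=0..0: t=0:+1/24 = 1/24; ⇒ 3j(2 2 4; -1 0 1)² = 1/21, sgn -1
B: Δ = 0!·4!·4!/9! = 1/630; Racah Σ t=0..0: t=0:+1/36 = 1/36; ⇒ 3j(2 2 4; 1 1 -2)² = 4/63, sgn +1
I_A²/I_B² = (1/21)/(4/63) = 3/4

3/4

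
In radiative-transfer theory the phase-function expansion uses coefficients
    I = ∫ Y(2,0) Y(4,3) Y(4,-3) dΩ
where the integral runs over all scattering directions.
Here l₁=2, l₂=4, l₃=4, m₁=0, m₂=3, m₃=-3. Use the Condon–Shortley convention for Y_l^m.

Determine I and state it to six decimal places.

0.057344

m-sum 0 ✓  L=10 even ✓  2≤4≤6 ✓
Π(2lᵢ+1) = 5×9×9 = 405
triangle coeff Δ(2,4,4) = 1/13860
Σ_t [0,2]: t=0:+1/192 t=1:−1/36 t=2:+1/192 = -5/288
(3j)²=20/693 [(2 4 4; 0 0 0)], sign=-1
Σ_t [1,2]: t=1:−1/720 t=2:+1/480 = 1/1440
(3j)²=7/1980 [(2 4 4; 0 3 -3)], sign=-1
⇒ 4πI² = 5/121
I = (+1)√(5/121/(4π)) = 0.05734392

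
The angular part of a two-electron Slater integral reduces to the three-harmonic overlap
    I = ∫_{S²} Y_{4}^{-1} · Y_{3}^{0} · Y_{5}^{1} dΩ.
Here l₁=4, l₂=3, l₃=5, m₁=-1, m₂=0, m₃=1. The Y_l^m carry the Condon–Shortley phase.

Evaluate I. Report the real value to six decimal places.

Rules hold: Σm=0, L=12 even, 1≤5≤7.
N = 9·7·11 = 693
Δ = 2!·6!·4!/13! = 1/180180
Racah Σ t=0..2: t=0:+1/576 t=1:−1/144 t=2:+1/576 = -1/288
⇒ 3j(4 3 5; 0 0 0)² = 20/1001, sgn +1
Racah Σ t=0..2: t=0:+1/1440 t=1:−1/192 t=2:+1/432 = -19/8640
⇒ 3j(4 3 5; -1 0 1)² = 361/30030, sgn -1
4πI² = N·(3j₀)²·(3jₘ)² = 2166/13013
I = -1·√(0.166449/4π) = -0.11508947

-0.115089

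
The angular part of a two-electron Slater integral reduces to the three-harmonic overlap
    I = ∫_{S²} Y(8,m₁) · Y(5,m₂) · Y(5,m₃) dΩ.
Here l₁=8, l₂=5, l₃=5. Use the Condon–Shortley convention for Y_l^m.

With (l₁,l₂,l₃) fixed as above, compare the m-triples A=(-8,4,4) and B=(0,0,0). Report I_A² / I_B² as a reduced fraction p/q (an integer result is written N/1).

1287/490

Shared (l₁,l₂,l₃)=(8,5,5): N and (l;000)² cancel in I_A²/I_B².
A: Δ = 8!·8!·2!/19! = 1/37413090; Racah Σ t=8..8: t=8:+1/1625702400 = 1/1625702400; ⇒ 3j(8 5 5; -8 4 4)² = 9/323, sgn -1
B: Δ = 8!·8!·2!/19! = 1/37413090; Racah Σ t=3..5: t=3:−1/1036800 t=4:+1/331776 t=5:−1/1036800 = 1/921600; ⇒ 3j(8 5 5; 0 0 0)² = 490/46189, sgn -1
I_A²/I_B² = (9/323)/(490/46189) = 1287/490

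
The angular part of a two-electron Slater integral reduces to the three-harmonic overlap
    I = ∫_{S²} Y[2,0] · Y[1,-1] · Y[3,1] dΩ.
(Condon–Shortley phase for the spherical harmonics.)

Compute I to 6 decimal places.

-0.202301

m-sum 0 ✓  L=6 even ✓  1≤3≤3 ✓
Π(2lᵢ+1) = 5×3×7 = 105
triangle coeff Δ(2,1,3) = 1/105
Σ_t [0,0]: t=0:+1/4 = 1/4
(3j)²=3/35 [(2 1 3; 0 0 0)], sign=-1
Σ_t [0,0]: t=0:+1/8 = 1/8
(3j)²=2/35 [(2 1 3; 0 -1 1)], sign=+1
⇒ 4πI² = 18/35
I = (-1)√(18/35/(4π)) = -0.20230066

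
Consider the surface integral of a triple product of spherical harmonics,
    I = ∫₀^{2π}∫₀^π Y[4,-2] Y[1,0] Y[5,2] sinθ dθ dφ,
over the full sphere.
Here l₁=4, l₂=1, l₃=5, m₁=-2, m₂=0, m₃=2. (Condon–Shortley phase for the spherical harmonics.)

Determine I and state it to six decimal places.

0.225034

Rules hold: Σm=0, L=10 even, 3≤5≤5.
N = 9·3·11 = 297
Δ = 0!·8!·2!/11! = 1/495
Racah Σ t=0..0: t=0:+1/576 = 1/576
⇒ 3j(4 1 5; 0 0 0)² = 5/99, sgn -1
Racah Σ t=0..0: t=0:+1/1440 = 1/1440
⇒ 3j(4 1 5; -2 0 2)² = 7/165, sgn -1
4πI² = N·(3j₀)²·(3jₘ)² = 7/11
I = +1·√(0.636364/4π) = 0.22503380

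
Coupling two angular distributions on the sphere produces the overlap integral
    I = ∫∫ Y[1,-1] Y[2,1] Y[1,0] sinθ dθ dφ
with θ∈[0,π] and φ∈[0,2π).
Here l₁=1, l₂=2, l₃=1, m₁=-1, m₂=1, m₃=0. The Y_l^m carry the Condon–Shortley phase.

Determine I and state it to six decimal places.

-0.218510

Rules hold: Σm=0, L=4 even, 1≤1≤3.
N = 3·5·3 = 45
Δ = 2!·0!·2!/5! = 1/30
Racah Σ t=1..1: t=1:−1/1 = -1/1
⇒ 3j(1 2 1; 0 0 0)² = 2/15, sgn +1
Racah Σ t=2..2: t=2:+1/2 = 1/2
⇒ 3j(1 2 1; -1 1 0)² = 1/10, sgn -1
4πI² = N·(3j₀)²·(3jₘ)² = 3/5
I = -1·√(0.6/4π) = -0.21850969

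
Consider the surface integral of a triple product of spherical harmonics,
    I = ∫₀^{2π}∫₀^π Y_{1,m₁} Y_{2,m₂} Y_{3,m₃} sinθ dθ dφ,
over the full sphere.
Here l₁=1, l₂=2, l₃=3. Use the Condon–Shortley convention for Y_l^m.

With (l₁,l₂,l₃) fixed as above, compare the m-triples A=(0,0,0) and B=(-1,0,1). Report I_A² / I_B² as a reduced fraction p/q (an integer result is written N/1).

3/2

Shared (l₁,l₂,l₃)=(1,2,3): N and (l;000)² cancel in I_A²/I_B².
A: Δ = 0!·2!·4!/7! = 1/105; Racah Σ t=0..0: t=0:+1/4 = 1/4; ⇒ 3j(1 2 3; 0 0 0)² = 3/35, sgn -1
B: Δ = 0!·2!·4!/7! = 1/105; Racah Σ t=0..0: t=0:+1/8 = 1/8; ⇒ 3j(1 2 3; -1 0 1)² = 2/35, sgn +1
I_A²/I_B² = (3/35)/(2/35) = 3/2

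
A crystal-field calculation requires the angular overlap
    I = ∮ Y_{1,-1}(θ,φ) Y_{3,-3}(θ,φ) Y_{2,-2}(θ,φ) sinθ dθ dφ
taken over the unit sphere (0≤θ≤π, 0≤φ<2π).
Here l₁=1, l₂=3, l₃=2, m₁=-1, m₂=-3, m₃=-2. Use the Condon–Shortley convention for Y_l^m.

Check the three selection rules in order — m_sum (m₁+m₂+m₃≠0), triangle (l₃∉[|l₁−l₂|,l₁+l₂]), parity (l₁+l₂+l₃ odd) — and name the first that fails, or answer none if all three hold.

m_sum

Σmᵢ = -6  ✗
l₃∈[|l₁−l₂|,l₁+l₂]=[2,4], have l₃=2
Σlᵢ = 6 ⇒ even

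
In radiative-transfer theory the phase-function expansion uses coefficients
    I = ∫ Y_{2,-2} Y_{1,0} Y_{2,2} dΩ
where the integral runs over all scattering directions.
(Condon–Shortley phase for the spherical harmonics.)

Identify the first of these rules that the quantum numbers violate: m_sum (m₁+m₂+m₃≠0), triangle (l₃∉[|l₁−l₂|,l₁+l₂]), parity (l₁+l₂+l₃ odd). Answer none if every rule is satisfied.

parity

m₁+m₂+m₃ = -2 + 0 + 2 = 0  ✓
triangle: |2−1|=1 ≤ l₃=2 ≤ 2+1=3  ✓
parity: l₁+l₂+l₃ = 5 is odd  ✗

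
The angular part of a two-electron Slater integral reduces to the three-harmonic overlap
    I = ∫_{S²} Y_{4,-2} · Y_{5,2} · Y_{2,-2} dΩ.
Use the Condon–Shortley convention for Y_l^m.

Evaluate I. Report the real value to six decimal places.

0.000000

m-sum = -2 + 2 − 2 = -2 ≠ 0 ⇒ I = 0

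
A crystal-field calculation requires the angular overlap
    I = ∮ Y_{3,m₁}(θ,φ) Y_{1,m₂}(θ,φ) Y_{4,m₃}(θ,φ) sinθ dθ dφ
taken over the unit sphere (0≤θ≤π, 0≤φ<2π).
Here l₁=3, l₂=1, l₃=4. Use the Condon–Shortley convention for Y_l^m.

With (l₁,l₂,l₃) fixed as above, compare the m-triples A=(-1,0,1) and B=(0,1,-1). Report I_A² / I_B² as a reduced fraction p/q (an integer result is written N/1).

Same 3,1,4: normalisation and zero-m 3j drop out of the ratio.
A: Δ: 0! 6! 2! / 9! → 1/252; sum: t=0:+1/48 = 1/48; 3j²(3 1 4; -1 0 1) = Δ·Π!·Σ² = 5/84  (sign -1)
B: Δ: 0! 6! 2! / 9! → 1/252; sum: t=0:+1/72 = 1/72; 3j²(3 1 4; 0 1 -1) = Δ·Π!·Σ² = 5/126  (sign -1)
I_A²/I_B² = (5/84)/(5/126) = 3/2

3/2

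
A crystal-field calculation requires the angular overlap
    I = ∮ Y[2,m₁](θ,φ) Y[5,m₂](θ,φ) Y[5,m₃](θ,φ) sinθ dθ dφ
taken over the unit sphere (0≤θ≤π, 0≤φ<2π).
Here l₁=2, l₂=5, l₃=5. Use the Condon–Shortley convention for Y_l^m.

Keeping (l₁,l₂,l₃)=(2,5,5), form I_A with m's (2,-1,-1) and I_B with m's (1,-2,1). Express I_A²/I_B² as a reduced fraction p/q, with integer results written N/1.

l's match ⇒ only the (l;m) 3-j factors differ between A and B.
A: triangle coeff Δ(2,5,5) = 1/38610; Σ_t [0,0]: t=0:+1/2304 = 1/2304; (3j)²=5/143 [(2 5 5; 2 -1 -1)], sign=+1
B: triangle coeff Δ(2,5,5) = 1/38610; Σ_t [0,1]: t=0:+1/1440 t=1:−1/2880 = 1/2880; (3j)²=7/715 [(2 5 5; 1 -2 1)], sign=+1
I_A²/I_B² = (5/143)/(7/715) = 25/7

25/7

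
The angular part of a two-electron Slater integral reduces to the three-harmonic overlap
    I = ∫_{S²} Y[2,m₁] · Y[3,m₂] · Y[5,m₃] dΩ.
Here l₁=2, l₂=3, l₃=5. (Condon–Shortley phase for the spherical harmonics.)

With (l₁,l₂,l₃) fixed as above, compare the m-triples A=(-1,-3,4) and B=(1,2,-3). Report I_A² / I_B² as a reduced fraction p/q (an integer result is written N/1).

Same 2,3,5: normalisation and zero-m 3j drop out of the ratio.
A: Δ: 0! 4! 6! / 11! → 1/2310; sum: t=0:+1/4320 = 1/4320; 3j²(2 3 5; -1 -3 4) = Δ·Π!·Σ² = 2/55  (sign -1)
B: Δ: 0! 4! 6! / 11! → 1/2310; sum: t=0:+1/720 = 1/720; 3j²(2 3 5; 1 2 -3) = Δ·Π!·Σ² = 8/165  (sign +1)
I_A²/I_B² = (2/55)/(8/165) = 3/4

3/4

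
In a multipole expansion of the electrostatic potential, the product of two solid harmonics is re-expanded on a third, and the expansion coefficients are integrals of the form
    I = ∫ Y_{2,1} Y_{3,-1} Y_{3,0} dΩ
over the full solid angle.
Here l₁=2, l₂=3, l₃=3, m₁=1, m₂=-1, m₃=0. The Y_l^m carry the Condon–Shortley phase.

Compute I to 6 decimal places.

m-sum 0 ✓  L=8 even ✓  1≤3≤5 ✓
Π(2lᵢ+1) = 5×7×7 = 245
triangle coeff Δ(2,3,3) = 1/3780
Σ_t [0,2]: t=0:+1/24 t=1:−1/4 t=2:+1/24 = -1/6
(3j)²=4/105 [(2 3 3; 0 0 0)], sign=+1
Σ_t [0,1]: t=0:+1/8 t=1:−1/12 = 1/24
(3j)²=1/210 [(2 3 3; 1 -1 0)], sign=-1
⇒ 4πI² = 2/45
I = (-1)√(2/45/(4π)) = -0.05947080

-0.059471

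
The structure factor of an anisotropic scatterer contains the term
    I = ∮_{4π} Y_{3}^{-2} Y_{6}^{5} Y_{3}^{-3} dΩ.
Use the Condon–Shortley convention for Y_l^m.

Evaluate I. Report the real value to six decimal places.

Checks pass: Σm=0; 12 even; l₃=3∈[3,9].
(2·3+1)(2·6+1)(2·3+1) = 637
Δ: 6! 0! 6! / 13! → 1/12012
sum: t=3:−1/1296 = -1/1296
3j²(3 6 3; 0 0 0) = Δ·Π!·Σ² = 100/3003  (sign +1)
sum: t=5:−1/86400 = -1/86400
3j²(3 6 3; -2 5 -3) = Δ·Π!·Σ² = 1/26  (sign -1)
combine: 4πI² = 637·100/3003·1/26 = 350/429
take √, sign -1: I = -0.25480060

-0.254801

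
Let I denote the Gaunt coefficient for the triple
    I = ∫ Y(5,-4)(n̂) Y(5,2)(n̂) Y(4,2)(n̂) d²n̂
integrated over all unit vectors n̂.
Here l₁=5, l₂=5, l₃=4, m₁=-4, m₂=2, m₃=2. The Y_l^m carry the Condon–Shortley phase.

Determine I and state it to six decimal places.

Checks pass: Σm=0; 14 even; l₃=4∈[0,10].
(2·5+1)(2·5+1)(2·4+1) = 1089
Δ: 6! 4! 4! / 15! → 1/3153150
sum: t=1:−1/69120 t=2:+1/1728 t=3:−1/576 t=4:+1/1728 t=5:−1/69120 = -7/11520
3j²(5 5 4; 0 0 0) = Δ·Π!·Σ² = 2/143  (sign -1)
sum: t=5:−1/11520 t=6:+1/25920 = -1/20736
3j²(5 5 4; -4 2 2) = Δ·Π!·Σ² = 5/429  (sign -1)
combine: 4πI² = 1089·2/143·5/429 = 30/169
take √, sign +1: I = 0.11885360

0.118854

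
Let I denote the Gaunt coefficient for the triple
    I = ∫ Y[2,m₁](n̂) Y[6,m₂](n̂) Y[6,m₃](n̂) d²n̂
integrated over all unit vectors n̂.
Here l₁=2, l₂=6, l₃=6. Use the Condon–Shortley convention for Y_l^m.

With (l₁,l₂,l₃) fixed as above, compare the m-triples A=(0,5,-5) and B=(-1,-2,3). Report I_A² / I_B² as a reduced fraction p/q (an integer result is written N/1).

121/150

Same 2,6,6: normalisation and zero-m 3j drop out of the ratio.
A: Δ: 2! 2! 10! / 15! → 1/90090; sum: t=1:−1/3628800 t=2:+1/1451520 = 1/2419200; 3j²(2 6 6; 0 5 -5) = Δ·Π!·Σ² = 11/910  (sign -1)
B: Δ: 2! 2! 10! / 15! → 1/90090; sum: t=1:−1/60480 t=2:+1/161280 = -1/96768; 3j²(2 6 6; -1 -2 3) = Δ·Π!·Σ² = 15/1001  (sign +1)
I_A²/I_B² = (11/910)/(15/1001) = 121/150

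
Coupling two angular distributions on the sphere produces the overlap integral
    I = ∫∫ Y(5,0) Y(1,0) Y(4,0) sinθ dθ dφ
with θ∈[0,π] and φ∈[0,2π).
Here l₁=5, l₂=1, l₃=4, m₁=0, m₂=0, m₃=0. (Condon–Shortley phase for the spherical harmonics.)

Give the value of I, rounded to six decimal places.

0.245532

Rules hold: Σm=0, L=10 even, 4≤4≤6.
N = 11·3·9 = 297
Δ = 2!·8!·0!/11! = 1/495
Racah Σ t=1..1: t=1:−1/576 = -1/576
⇒ 3j(5 1 4; 0 0 0)² = 5/99, sgn -1
(m-triple is (0,0,0) — same symbol as above.)
4πI² = N·(3j₀)²·(3jₘ)² = 25/33
I = +1·√(0.757576/4π) = 0.24553200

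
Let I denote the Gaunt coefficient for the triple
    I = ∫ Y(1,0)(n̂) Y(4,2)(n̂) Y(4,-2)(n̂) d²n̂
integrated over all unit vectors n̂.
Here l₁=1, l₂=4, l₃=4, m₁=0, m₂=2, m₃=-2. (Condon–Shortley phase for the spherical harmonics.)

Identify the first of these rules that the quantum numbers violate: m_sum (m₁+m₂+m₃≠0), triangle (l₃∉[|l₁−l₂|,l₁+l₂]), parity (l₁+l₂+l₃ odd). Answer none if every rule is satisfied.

parity

m₁+m₂+m₃ = 0 + 2 − 2 = 0  ✓
triangle: |1−4|=3 ≤ l₃=4 ≤ 1+4=5  ✓
parity: l₁+l₂+l₃ = 9 is odd  ✗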